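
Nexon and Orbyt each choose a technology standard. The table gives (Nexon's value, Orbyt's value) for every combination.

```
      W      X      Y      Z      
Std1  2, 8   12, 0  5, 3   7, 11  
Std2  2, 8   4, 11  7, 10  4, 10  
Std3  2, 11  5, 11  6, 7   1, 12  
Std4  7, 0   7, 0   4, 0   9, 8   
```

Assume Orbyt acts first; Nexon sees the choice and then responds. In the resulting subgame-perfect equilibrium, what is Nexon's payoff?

7

Solve by backward induction (Orbyt leads).
- W: BR = Std4, leader payoff 0.
- X: BR = Std1, leader payoff 0.
- Y: BR = Std2, leader payoff 10.
- Z: BR = Std4, leader payoff 8.
Orbyt's induced payoffs are 0, 0, 10, 8, so Orbyt commits to Y. Subgame-perfect outcome: (Std2, Y) with payoffs (7, 10).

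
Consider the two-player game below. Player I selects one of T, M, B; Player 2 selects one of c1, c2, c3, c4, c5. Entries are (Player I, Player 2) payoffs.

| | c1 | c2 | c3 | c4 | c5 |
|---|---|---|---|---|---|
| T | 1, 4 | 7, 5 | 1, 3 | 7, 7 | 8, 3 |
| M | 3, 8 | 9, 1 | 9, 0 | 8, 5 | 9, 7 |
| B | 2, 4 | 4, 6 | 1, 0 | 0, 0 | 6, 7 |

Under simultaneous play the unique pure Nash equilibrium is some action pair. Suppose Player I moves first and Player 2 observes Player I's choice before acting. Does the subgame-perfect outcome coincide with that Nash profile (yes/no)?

no

Backward induction with Player I moving first.
- T: Player 2 compares 4, 5, 3, 7, 3 and picks c4; Player I would get 7.
- M: Player 2 compares 8, 1, 0, 5, 7 and picks c1; Player I would get 3.
- B: Player 2 compares 4, 6, 0, 0, 7 and picks c5; Player I would get 6.
Player I's induced payoffs are 7, 3, 6, so Player I commits to T. Subgame-perfect outcome: (T, c4) with payoffs (7, 7).
Now find the simultaneous Nash equilibrium.
Player I's best replies: c1→M; c2→M; c3→M; c4→M; c5→M.
Player 2's best replies: T→c4; M→c1; B→c5.
The unique mutual best reply is (M, c1), giving (3, 8).
Sequential outcome (T, c4) differs from the Nash profile (M, c1).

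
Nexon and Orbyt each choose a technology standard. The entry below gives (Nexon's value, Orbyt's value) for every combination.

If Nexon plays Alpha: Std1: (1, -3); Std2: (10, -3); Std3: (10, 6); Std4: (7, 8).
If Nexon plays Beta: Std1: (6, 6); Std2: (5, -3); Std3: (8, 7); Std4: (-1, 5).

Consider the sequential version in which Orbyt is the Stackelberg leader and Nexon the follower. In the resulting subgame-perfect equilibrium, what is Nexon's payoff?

7

Backward induction with Orbyt moving first.
- Std1: Nexon compares 1, 6 and picks Beta; Orbyt would get 6.
- Std2: Nexon compares 10, 5 and picks Alpha; Orbyt would get -3.
- Std3: Nexon compares 10, 8 and picks Alpha; Orbyt would get 6.
- Std4: Nexon compares 7, -1 and picks Alpha; Orbyt would get 8.
Among 6, -3, 6, 8, the best is 8 at Std4. Subgame-perfect outcome: (Alpha, Std4) with payoffs (7, 8).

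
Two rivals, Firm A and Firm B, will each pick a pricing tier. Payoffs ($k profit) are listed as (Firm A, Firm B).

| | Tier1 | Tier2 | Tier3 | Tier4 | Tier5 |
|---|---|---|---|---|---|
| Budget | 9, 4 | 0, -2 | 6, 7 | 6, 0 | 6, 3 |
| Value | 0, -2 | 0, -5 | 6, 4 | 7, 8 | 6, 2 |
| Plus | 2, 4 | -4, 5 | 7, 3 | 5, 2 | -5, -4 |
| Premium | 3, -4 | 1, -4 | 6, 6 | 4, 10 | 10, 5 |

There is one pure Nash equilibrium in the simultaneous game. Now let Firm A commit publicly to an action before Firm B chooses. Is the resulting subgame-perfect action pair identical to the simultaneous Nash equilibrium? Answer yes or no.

Backward induction with Firm A moving first.
- Budget: Firm B compares 4, -2, 7, 0, 3 and picks Tier3; Firm A would get 6.
- Value: Firm B compares -2, -5, 4, 8, 2 and picks Tier4; Firm A would get 7.
- Plus: Firm B compares 4, 5, 3, 2, -4 and picks Tier2; Firm A would get -4.
- Premium: Firm B compares -4, -4, 6, 10, 5 and picks Tier4; Firm A would get 4.
Among 6, 7, -4, 4, the best is 7 at Value. Subgame-perfect outcome: (Value, Tier4) with payoffs (7, 8).
Under simultaneous play:
Firm A's best replies: Tier1→Budget; Tier2→Premium; Tier3→Plus; Tier4→Value; Tier5→Premium.
Firm B's best replies: Budget→Tier3; Value→Tier4; Plus→Tier2; Premium→Tier4.
The unique mutual best reply is (Value, Tier4), giving (7, 8).
Sequential outcome (Value, Tier4) coincides with the Nash profile (Value, Tier4).

yes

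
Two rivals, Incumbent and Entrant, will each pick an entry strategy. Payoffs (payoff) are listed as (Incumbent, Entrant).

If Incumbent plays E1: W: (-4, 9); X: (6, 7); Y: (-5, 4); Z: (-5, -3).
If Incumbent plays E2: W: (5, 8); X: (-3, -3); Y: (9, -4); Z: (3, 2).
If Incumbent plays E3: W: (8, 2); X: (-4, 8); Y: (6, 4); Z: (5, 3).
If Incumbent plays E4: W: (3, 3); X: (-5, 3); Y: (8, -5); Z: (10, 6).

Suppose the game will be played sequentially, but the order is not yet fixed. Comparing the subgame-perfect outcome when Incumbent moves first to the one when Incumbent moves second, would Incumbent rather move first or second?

first

If Incumbent leads: Entrant's best replies are E1→W, E2→W, E3→X, E4→Z; Incumbent's induced payoffs -4, 5, -4, 10; outcome (E4, Z), payoffs (10, 6).
If Entrant leads: Incumbent's best replies are W→E3, X→E1, Y→E2, Z→E4; Entrant's induced payoffs 2, 7, -4, 6; outcome (E1, X), payoffs (6, 7).
Incumbent gets 10 moving first and 6 moving second, so Incumbent prefers to move first.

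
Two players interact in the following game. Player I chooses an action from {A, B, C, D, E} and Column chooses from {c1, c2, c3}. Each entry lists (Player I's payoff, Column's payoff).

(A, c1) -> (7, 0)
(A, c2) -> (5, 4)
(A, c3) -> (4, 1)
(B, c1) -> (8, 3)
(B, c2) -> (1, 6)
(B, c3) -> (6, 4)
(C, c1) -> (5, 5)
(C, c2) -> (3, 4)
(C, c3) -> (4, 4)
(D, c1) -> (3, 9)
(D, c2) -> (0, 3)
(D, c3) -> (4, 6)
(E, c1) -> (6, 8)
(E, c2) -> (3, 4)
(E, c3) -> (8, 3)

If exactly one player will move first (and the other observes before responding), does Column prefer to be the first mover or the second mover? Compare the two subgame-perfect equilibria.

If Player I leads: Column's best replies are A→c2, B→c2, C→c1, D→c1, E→c1; Player I's induced payoffs 5, 1, 5, 3, 6; outcome (E, c1), payoffs (6, 8).
If Column leads: Player I's best replies are c1→B, c2→A, c3→E; Column's induced payoffs 3, 4, 3; outcome (A, c2), payoffs (5, 4).
Column gets 4 moving first and 8 moving second, so Column prefers to move second.

second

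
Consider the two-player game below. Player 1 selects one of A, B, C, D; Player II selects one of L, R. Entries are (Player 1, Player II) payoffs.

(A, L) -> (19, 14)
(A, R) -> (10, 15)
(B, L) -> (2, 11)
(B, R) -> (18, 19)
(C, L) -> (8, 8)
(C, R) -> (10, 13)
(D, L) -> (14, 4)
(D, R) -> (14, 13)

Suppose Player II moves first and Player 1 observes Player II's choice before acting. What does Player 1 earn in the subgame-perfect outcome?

Work backward from Player 1's decision.
- L: BR = A, leader payoff 14.
- R: BR = B, leader payoff 19.
Maximizing over 14, 19, Player II chooses R. Subgame-perfect outcome: (B, R) with payoffs (18, 19).

18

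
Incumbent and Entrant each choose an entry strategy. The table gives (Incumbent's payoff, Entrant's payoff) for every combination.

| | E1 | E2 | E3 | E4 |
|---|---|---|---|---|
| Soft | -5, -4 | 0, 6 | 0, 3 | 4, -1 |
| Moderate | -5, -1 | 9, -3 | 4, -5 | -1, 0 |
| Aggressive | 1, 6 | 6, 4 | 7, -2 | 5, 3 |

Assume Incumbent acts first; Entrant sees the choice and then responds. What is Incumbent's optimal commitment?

Aggressive

Solve by backward induction (Incumbent leads).
- Soft → Entrant plays E2 (best of -4, 6, 3, -1); Incumbent gets 0.
- Moderate → Entrant plays E4 (best of -1, -3, -5, 0); Incumbent gets -1.
- Aggressive → Entrant plays E1 (best of 6, 4, -2, 3); Incumbent gets 1.
Among 0, -1, 1, the best is 1 at Aggressive. Subgame-perfect outcome: (Aggressive, E1) with payoffs (1, 6).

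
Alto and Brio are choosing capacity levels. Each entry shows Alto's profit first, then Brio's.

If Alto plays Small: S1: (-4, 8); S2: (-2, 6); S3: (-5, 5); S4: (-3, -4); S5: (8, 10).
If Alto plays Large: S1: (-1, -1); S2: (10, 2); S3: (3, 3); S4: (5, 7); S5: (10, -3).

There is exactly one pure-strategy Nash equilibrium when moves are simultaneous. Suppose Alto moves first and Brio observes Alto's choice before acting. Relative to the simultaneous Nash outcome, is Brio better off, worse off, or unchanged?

Brio best-responds to each possible Alto move:
- Small → Brio plays S5 (best of 8, 6, 5, -4, 10); Alto gets 8.
- Large → Brio plays S4 (best of -1, 2, 3, 7, -3); Alto gets 5.
Maximizing over 8, 5, Alto chooses Small. Subgame-perfect outcome: (Small, S5) with payoffs (8, 10).
Under simultaneous play:
Alto's best replies: S1→Large; S2→Large; S3→Large; S4→Large; S5→Large.
Brio's best replies: Small→S5; Large→S4.
The unique mutual best reply is (Large, S4), giving (5, 7).
Brio earns 10 sequentially versus 7 at the Nash outcome: better off.

better off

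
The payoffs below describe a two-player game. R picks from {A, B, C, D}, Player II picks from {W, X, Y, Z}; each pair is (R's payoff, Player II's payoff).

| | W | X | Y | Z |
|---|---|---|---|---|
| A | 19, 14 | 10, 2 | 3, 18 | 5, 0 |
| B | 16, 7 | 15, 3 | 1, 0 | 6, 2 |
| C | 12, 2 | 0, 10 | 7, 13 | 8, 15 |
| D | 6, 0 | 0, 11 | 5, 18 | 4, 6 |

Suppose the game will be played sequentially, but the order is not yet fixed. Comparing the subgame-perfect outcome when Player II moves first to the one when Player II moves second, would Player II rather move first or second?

first

If R leads: Player II's best replies are A→Y, B→W, C→Z, D→Y; R's induced payoffs 3, 16, 8, 5; outcome (B, W), payoffs (16, 7).
If Player II leads: R's best replies are W→A, X→B, Y→C, Z→C; Player II's induced payoffs 14, 3, 13, 15; outcome (C, Z), payoffs (8, 15).
Player II gets 15 moving first and 7 moving second, so Player II prefers to move first.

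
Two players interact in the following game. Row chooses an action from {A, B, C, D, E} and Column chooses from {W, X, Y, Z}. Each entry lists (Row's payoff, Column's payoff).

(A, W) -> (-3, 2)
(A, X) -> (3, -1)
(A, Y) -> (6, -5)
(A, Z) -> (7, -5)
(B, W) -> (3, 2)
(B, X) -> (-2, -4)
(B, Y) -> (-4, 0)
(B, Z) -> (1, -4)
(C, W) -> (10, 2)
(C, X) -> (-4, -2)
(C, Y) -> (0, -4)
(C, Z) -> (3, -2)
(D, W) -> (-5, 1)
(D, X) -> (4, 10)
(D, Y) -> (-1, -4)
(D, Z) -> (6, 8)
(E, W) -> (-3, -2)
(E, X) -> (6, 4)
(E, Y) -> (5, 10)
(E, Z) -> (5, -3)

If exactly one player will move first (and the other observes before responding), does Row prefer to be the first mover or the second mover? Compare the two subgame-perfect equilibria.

If Row leads: Column's best replies are A→W, B→W, C→W, D→X, E→Y; Row's induced payoffs -3, 3, 10, 4, 5; outcome (C, W), payoffs (10, 2).
If Column leads: Row's best replies are W→C, X→E, Y→A, Z→A; Column's induced payoffs 2, 4, -5, -5; outcome (E, X), payoffs (6, 4).
Row gets 10 moving first and 6 moving second, so Row prefers to move first.

first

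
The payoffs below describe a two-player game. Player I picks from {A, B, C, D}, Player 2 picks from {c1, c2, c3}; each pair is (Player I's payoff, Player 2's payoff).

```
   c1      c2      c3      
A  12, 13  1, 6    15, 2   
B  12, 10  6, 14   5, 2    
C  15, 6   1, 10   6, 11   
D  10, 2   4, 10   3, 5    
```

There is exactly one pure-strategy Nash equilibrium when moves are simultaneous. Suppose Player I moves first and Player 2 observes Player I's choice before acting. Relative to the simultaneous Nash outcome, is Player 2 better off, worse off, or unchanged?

worse off

Work backward from Player 2's decision.
- A: BR = c1, leader payoff 12.
- B: BR = c2, leader payoff 6.
- C: BR = c3, leader payoff 6.
- D: BR = c2, leader payoff 4.
Maximizing over 12, 6, 6, 4, Player I chooses A. Subgame-perfect outcome: (A, c1) with payoffs (12, 13).
Under simultaneous play:
Player I's best replies: c1→C; c2→B; c3→A.
Player 2's best replies: A→c1; B→c2; C→c3; D→c2.
Only (B, c2) has each player best-responding; Nash payoffs (6, 14).
Player 2 earns 13 sequentially versus 14 at the Nash outcome: worse off.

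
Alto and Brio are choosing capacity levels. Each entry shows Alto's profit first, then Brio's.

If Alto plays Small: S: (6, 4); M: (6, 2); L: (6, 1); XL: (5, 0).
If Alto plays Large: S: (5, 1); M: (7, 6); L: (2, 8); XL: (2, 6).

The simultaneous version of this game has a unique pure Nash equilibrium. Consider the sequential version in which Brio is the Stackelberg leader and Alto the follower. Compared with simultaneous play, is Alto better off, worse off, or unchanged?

better off

Work backward from Alto's decision.
- S: BR = Small, leader payoff 4.
- M: BR = Large, leader payoff 6.
- L: BR = Small, leader payoff 1.
- XL: BR = Small, leader payoff 0.
Brio's induced payoffs are 4, 6, 1, 0, so Brio commits to M. Subgame-perfect outcome: (Large, M) with payoffs (7, 6).
Now find the simultaneous Nash equilibrium.
Alto's best replies: S→Small; M→Large; L→Small; XL→Small.
Brio's best replies: Small→S; Large→L.
Only (Small, S) has each player best-responding; Nash payoffs (6, 4).
Alto earns 7 sequentially versus 6 at the Nash outcome: better off.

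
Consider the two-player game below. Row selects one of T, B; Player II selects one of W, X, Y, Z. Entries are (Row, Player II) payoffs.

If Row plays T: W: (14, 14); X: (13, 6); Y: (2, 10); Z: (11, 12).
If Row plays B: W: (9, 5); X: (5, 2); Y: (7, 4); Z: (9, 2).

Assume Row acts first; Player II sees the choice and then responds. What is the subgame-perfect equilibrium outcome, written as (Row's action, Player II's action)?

Solve by backward induction (Row leads).
- T: Player II compares 14, 6, 10, 12 and picks W; Row would get 14.
- B: Player II compares 5, 2, 4, 2 and picks W; Row would get 9.
Row's induced payoffs are 14, 9, so Row commits to T. Subgame-perfect outcome: (T, W) with payoffs (14, 14).

(T, W)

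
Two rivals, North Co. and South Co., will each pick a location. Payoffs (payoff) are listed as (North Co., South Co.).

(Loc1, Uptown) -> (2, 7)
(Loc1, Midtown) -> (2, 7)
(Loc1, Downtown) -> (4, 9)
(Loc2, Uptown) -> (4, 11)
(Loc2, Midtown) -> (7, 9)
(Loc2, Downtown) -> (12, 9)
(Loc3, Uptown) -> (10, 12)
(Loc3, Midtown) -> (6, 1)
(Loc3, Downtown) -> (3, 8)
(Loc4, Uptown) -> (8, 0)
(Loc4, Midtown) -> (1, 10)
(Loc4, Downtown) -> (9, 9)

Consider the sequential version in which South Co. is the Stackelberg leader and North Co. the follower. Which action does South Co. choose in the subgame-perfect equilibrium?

Uptown

North Co. best-responds to each possible South Co. move:
- Uptown: BR = Loc3, leader payoff 12.
- Midtown: BR = Loc2, leader payoff 9.
- Downtown: BR = Loc2, leader payoff 9.
South Co.'s induced payoffs are 12, 9, 9, so South Co. commits to Uptown. Subgame-perfect outcome: (Loc3, Uptown) with payoffs (10, 12).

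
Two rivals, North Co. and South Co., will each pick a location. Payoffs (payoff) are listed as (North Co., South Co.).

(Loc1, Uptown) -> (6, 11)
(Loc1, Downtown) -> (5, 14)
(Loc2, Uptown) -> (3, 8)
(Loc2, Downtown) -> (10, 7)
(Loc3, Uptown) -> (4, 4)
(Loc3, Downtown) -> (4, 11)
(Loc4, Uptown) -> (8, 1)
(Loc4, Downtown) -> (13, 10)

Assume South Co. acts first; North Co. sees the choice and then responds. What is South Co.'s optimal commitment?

Downtown

North Co. best-responds to each possible South Co. move:
- Uptown → North Co. plays Loc4 (best of 6, 3, 4, 8); South Co. gets 1.
- Downtown → North Co. plays Loc4 (best of 5, 10, 4, 13); South Co. gets 10.
South Co.'s induced payoffs are 1, 10, so South Co. commits to Downtown. Subgame-perfect outcome: (Loc4, Downtown) with payoffs (13, 10).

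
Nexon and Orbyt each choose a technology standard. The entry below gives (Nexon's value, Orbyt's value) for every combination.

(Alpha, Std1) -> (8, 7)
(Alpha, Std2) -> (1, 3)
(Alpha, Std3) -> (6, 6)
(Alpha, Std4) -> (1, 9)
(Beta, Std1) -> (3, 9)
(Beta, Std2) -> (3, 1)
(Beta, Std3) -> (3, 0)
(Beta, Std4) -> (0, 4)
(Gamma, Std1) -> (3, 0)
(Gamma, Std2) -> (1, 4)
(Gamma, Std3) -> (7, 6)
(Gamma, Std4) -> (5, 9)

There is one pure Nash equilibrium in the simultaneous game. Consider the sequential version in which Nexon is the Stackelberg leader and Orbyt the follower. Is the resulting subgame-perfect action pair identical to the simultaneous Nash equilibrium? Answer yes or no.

Backward induction with Nexon moving first.
- Alpha: BR = Std4, leader payoff 1.
- Beta: BR = Std1, leader payoff 3.
- Gamma: BR = Std4, leader payoff 5.
Maximizing over 1, 3, 5, Nexon chooses Gamma. Subgame-perfect outcome: (Gamma, Std4) with payoffs (5, 9).
Under simultaneous play:
Nexon's best replies: Std1→Alpha; Std2→Beta; Std3→Gamma; Std4→Gamma.
Orbyt's best replies: Alpha→Std4; Beta→Std1; Gamma→Std4.
Only (Gamma, Std4) has each player best-responding; Nash payoffs (5, 9).
Sequential outcome (Gamma, Std4) coincides with the Nash profile (Gamma, Std4).

yes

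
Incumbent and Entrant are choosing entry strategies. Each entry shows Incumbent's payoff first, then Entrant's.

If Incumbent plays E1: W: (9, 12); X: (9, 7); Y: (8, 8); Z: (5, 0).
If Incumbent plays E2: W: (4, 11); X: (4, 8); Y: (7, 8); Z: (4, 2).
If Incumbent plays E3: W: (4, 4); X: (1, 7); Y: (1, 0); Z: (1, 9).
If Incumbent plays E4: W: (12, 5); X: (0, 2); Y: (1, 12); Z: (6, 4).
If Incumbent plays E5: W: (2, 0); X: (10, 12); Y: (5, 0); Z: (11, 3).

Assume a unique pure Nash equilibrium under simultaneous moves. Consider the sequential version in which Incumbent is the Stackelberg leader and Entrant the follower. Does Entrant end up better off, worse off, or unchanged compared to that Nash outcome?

Work backward from Entrant's decision.
- E1: BR = W, leader payoff 9.
- E2: BR = W, leader payoff 4.
- E3: BR = Z, leader payoff 1.
- E4: BR = Y, leader payoff 1.
- E5: BR = X, leader payoff 10.
Incumbent's induced payoffs are 9, 4, 1, 1, 10, so Incumbent commits to E5. Subgame-perfect outcome: (E5, X) with payoffs (10, 12).
For the simultaneous game, intersect best replies.
Incumbent's best replies: W→E4; X→E5; Y→E1; Z→E5.
Entrant's best replies: E1→W; E2→W; E3→Z; E4→Y; E5→X.
The unique mutual best reply is (E5, X), giving (10, 12).
Entrant earns 12 sequentially versus 12 at the Nash outcome: unchanged.

unchanged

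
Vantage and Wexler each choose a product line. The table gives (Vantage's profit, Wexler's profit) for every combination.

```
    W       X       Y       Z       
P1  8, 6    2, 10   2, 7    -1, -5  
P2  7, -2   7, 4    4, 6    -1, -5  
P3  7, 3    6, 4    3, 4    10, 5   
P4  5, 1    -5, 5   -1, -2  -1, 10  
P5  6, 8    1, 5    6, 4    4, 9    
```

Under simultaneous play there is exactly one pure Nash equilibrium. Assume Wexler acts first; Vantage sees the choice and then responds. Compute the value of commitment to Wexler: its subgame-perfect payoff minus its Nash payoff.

1

Work backward from Vantage's decision.
- W → Vantage plays P1 (best of 8, 7, 7, 5, 6); Wexler gets 6.
- X → Vantage plays P2 (best of 2, 7, 6, -5, 1); Wexler gets 4.
- Y → Vantage plays P5 (best of 2, 4, 3, -1, 6); Wexler gets 4.
- Z → Vantage plays P3 (best of -1, -1, 10, -1, 4); Wexler gets 5.
Wexler's induced payoffs are 6, 4, 4, 5, so Wexler commits to W. Subgame-perfect outcome: (P1, W) with payoffs (8, 6).
Under simultaneous play:
Vantage's best replies: W→P1; X→P2; Y→P5; Z→P3.
Wexler's best replies: P1→X; P2→Y; P3→Z; P4→Z; P5→Z.
Only (P3, Z) has each player best-responding; Nash payoffs (10, 5).
Wexler's commitment gain: 6 − 5 = 1.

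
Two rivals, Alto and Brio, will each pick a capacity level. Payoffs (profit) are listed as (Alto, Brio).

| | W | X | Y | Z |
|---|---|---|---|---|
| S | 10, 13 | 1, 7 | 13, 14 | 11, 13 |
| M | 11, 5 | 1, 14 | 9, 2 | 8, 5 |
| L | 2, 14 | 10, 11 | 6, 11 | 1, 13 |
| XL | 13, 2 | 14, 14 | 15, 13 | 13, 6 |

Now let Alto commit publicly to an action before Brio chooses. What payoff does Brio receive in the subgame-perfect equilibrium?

14

Backward induction with Alto moving first.
- S: BR = Y, leader payoff 13.
- M: BR = X, leader payoff 1.
- L: BR = W, leader payoff 2.
- XL: BR = X, leader payoff 14.
Among 13, 1, 2, 14, the best is 14 at XL. Subgame-perfect outcome: (XL, X) with payoffs (14, 14).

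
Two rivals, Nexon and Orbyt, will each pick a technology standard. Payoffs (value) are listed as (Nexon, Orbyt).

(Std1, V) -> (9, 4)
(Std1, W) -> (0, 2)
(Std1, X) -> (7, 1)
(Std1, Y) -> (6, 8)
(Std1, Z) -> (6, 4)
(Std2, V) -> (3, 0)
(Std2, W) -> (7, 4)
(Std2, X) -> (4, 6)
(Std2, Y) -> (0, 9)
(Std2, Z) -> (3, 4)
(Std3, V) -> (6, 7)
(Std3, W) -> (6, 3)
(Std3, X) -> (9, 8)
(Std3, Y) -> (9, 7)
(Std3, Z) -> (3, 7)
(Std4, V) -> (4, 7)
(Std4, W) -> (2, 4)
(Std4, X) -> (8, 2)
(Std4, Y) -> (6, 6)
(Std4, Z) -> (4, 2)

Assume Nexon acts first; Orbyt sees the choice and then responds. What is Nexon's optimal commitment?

Orbyt best-responds to each possible Nexon move:
- Std1: Orbyt compares 4, 2, 1, 8, 4 and picks Y; Nexon would get 6.
- Std2: Orbyt compares 0, 4, 6, 9, 4 and picks Y; Nexon would get 0.
- Std3: Orbyt compares 7, 3, 8, 7, 7 and picks X; Nexon would get 9.
- Std4: Orbyt compares 7, 4, 2, 6, 2 and picks V; Nexon would get 4.
Among 6, 0, 9, 4, the best is 9 at Std3. Subgame-perfect outcome: (Std3, X) with payoffs (9, 8).

Std3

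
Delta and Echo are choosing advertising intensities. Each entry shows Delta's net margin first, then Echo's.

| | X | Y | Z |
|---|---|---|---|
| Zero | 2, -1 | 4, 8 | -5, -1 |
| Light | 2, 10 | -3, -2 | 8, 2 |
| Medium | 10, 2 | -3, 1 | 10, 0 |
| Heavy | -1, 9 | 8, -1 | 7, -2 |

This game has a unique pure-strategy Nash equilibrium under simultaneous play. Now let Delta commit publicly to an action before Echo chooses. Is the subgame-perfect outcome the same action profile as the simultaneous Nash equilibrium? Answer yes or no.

yes

Solve by backward induction (Delta leads).
- Zero → Echo plays Y (best of -1, 8, -1); Delta gets 4.
- Light → Echo plays X (best of 10, -2, 2); Delta gets 2.
- Medium → Echo plays X (best of 2, 1, 0); Delta gets 10.
- Heavy → Echo plays X (best of 9, -1, -2); Delta gets -1.
Among 4, 2, 10, -1, the best is 10 at Medium. Subgame-perfect outcome: (Medium, X) with payoffs (10, 2).
Under simultaneous play:
Delta's best replies: X→Medium; Y→Heavy; Z→Medium.
Echo's best replies: Zero→Y; Light→X; Medium→X; Heavy→X.
The unique mutual best reply is (Medium, X), giving (10, 2).
Sequential outcome (Medium, X) coincides with the Nash profile (Medium, X).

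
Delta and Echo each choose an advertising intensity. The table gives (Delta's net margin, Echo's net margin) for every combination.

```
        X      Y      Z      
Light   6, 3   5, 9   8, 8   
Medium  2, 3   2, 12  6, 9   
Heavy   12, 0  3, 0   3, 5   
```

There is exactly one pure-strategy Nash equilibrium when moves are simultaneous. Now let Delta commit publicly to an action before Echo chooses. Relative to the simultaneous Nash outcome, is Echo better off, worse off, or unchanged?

unchanged

Solve by backward induction (Delta leads).
- Light: Echo compares 3, 9, 8 and picks Y; Delta would get 5.
- Medium: Echo compares 3, 12, 9 and picks Y; Delta would get 2.
- Heavy: Echo compares 0, 0, 5 and picks Z; Delta would get 3.
Delta's induced payoffs are 5, 2, 3, so Delta commits to Light. Subgame-perfect outcome: (Light, Y) with payoffs (5, 9).
Under simultaneous play:
Delta's best replies: X→Heavy; Y→Light; Z→Light.
Echo's best replies: Light→Y; Medium→Y; Heavy→Z.
Only (Light, Y) has each player best-responding; Nash payoffs (5, 9).
Echo earns 9 sequentially versus 9 at the Nash outcome: unchanged.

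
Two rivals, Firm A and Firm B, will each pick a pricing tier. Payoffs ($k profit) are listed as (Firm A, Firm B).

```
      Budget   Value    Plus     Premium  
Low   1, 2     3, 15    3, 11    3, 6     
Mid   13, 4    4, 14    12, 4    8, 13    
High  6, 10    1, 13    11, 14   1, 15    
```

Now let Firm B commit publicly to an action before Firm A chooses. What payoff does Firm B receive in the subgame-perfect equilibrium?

14

Solve by backward induction (Firm B leads).
- Budget → Firm A plays Mid (best of 1, 13, 6); Firm B gets 4.
- Value → Firm A plays Mid (best of 3, 4, 1); Firm B gets 14.
- Plus → Firm A plays Mid (best of 3, 12, 11); Firm B gets 4.
- Premium → Firm A plays Mid (best of 3, 8, 1); Firm B gets 13.
Among 4, 14, 4, 13, the best is 14 at Value. Subgame-perfect outcome: (Mid, Value) with payoffs (4, 14).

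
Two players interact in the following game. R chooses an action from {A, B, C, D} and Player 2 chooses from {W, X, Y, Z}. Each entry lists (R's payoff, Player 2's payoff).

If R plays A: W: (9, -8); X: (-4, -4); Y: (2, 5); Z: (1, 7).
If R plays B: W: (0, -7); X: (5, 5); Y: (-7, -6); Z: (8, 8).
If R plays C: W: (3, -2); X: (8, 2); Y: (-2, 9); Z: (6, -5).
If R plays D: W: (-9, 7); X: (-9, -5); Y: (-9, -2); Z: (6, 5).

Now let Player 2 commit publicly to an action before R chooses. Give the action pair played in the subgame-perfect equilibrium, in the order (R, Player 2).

(B, Z)

R best-responds to each possible Player 2 move:
- W → R plays A (best of 9, 0, 3, -9); Player 2 gets -8.
- X → R plays C (best of -4, 5, 8, -9); Player 2 gets 2.
- Y → R plays A (best of 2, -7, -2, -9); Player 2 gets 5.
- Z → R plays B (best of 1, 8, 6, 6); Player 2 gets 8.
Player 2's induced payoffs are -8, 2, 5, 8, so Player 2 commits to Z. Subgame-perfect outcome: (B, Z) with payoffs (8, 8).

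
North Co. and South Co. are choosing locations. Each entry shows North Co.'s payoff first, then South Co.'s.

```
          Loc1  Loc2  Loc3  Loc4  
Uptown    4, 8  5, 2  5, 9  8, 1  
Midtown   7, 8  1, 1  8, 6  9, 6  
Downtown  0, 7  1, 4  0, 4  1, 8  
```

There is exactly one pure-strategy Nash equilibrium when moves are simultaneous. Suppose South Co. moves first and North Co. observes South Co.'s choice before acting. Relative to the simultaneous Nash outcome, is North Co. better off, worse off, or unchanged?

unchanged

Backward induction with South Co. moving first.
- Loc1: North Co. compares 4, 7, 0 and picks Midtown; South Co. would get 8.
- Loc2: North Co. compares 5, 1, 1 and picks Uptown; South Co. would get 2.
- Loc3: North Co. compares 5, 8, 0 and picks Midtown; South Co. would get 6.
- Loc4: North Co. compares 8, 9, 1 and picks Midtown; South Co. would get 6.
Maximizing over 8, 2, 6, 6, South Co. chooses Loc1. Subgame-perfect outcome: (Midtown, Loc1) with payoffs (7, 8).
For the simultaneous game, intersect best replies.
North Co.'s best replies: Loc1→Midtown; Loc2→Uptown; Loc3→Midtown; Loc4→Midtown.
South Co.'s best replies: Uptown→Loc3; Midtown→Loc1; Downtown→Loc4.
The unique mutual best reply is (Midtown, Loc1), giving (7, 8).
North Co. earns 7 sequentially versus 7 at the Nash outcome: unchanged.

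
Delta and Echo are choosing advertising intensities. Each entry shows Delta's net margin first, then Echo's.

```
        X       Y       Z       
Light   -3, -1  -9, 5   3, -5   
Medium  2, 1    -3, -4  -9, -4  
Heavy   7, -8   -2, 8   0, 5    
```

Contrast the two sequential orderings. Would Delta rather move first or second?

If Delta leads: Echo's best replies are Light→Y, Medium→X, Heavy→Y; Delta's induced payoffs -9, 2, -2; outcome (Medium, X), payoffs (2, 1).
If Echo leads: Delta's best replies are X→Heavy, Y→Heavy, Z→Light; Echo's induced payoffs -8, 8, -5; outcome (Heavy, Y), payoffs (-2, 8).
Delta gets 2 moving first and -2 moving second, so Delta prefers to move first.

first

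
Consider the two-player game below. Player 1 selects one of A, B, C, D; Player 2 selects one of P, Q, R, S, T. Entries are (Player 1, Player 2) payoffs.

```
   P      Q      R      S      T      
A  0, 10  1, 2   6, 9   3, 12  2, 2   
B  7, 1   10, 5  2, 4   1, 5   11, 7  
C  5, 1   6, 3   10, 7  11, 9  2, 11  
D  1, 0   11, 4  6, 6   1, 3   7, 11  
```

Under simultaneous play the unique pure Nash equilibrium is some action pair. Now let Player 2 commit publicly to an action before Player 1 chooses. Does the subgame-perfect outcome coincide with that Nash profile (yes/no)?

no

Solve by backward induction (Player 2 leads).
- P: BR = B, leader payoff 1.
- Q: BR = D, leader payoff 4.
- R: BR = C, leader payoff 7.
- S: BR = C, leader payoff 9.
- T: BR = B, leader payoff 7.
Player 2's induced payoffs are 1, 4, 7, 9, 7, so Player 2 commits to S. Subgame-perfect outcome: (C, S) with payoffs (11, 9).
For the simultaneous game, intersect best replies.
Player 1's best replies: P→B; Q→D; R→C; S→C; T→B.
Player 2's best replies: A→S; B→T; C→T; D→T.
The unique mutual best reply is (B, T), giving (11, 7).
Sequential outcome (C, S) differs from the Nash profile (B, T).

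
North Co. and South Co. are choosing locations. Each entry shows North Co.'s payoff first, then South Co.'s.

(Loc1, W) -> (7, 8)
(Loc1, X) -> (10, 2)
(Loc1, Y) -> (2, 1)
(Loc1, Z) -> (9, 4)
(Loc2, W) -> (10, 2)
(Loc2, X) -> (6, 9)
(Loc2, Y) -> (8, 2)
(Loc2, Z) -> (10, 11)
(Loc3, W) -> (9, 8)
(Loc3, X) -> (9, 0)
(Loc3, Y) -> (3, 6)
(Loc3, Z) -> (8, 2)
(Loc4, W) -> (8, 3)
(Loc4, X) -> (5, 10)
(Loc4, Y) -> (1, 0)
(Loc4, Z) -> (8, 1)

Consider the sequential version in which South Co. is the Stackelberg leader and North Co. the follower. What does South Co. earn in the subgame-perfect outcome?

North Co. best-responds to each possible South Co. move:
- W → North Co. plays Loc2 (best of 7, 10, 9, 8); South Co. gets 2.
- X → North Co. plays Loc1 (best of 10, 6, 9, 5); South Co. gets 2.
- Y → North Co. plays Loc2 (best of 2, 8, 3, 1); South Co. gets 2.
- Z → North Co. plays Loc2 (best of 9, 10, 8, 8); South Co. gets 11.
Among 2, 2, 2, 11, the best is 11 at Z. Subgame-perfect outcome: (Loc2, Z) with payoffs (10, 11).

11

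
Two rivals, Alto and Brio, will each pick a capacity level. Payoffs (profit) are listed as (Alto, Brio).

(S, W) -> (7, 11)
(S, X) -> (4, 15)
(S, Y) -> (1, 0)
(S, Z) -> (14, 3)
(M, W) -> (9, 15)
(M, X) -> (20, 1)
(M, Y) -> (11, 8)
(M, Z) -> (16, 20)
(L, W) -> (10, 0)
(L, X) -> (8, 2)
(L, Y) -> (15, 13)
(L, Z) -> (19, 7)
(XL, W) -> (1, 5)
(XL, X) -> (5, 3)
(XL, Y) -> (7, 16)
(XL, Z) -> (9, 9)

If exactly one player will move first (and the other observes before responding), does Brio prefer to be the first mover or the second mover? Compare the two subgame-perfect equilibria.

second

If Alto leads: Brio's best replies are S→X, M→Z, L→Y, XL→Y; Alto's induced payoffs 4, 16, 15, 7; outcome (M, Z), payoffs (16, 20).
If Brio leads: Alto's best replies are W→L, X→M, Y→L, Z→L; Brio's induced payoffs 0, 1, 13, 7; outcome (L, Y), payoffs (15, 13).
Brio gets 13 moving first and 20 moving second, so Brio prefers to move second.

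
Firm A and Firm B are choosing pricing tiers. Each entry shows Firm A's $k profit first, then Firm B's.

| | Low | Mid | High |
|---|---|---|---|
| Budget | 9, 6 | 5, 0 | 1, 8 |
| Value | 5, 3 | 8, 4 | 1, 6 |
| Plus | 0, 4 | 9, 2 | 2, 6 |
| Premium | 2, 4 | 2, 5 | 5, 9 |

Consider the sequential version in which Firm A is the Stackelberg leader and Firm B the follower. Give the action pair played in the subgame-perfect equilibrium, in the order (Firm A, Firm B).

(Premium, High)

Backward induction with Firm A moving first.
- Budget: Firm B compares 6, 0, 8 and picks High; Firm A would get 1.
- Value: Firm B compares 3, 4, 6 and picks High; Firm A would get 1.
- Plus: Firm B compares 4, 2, 6 and picks High; Firm A would get 2.
- Premium: Firm B compares 4, 5, 9 and picks High; Firm A would get 5.
Maximizing over 1, 1, 2, 5, Firm A chooses Premium. Subgame-perfect outcome: (Premium, High) with payoffs (5, 9).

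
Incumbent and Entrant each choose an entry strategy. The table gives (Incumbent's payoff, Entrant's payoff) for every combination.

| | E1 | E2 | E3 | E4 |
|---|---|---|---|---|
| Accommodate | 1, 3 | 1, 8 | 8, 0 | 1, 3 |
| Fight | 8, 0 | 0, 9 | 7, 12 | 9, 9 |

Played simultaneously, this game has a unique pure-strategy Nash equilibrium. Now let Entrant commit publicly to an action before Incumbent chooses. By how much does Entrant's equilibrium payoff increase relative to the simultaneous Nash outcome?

1

Solve by backward induction (Entrant leads).
- E1 → Incumbent plays Fight (best of 1, 8); Entrant gets 0.
- E2 → Incumbent plays Accommodate (best of 1, 0); Entrant gets 8.
- E3 → Incumbent plays Accommodate (best of 8, 7); Entrant gets 0.
- E4 → Incumbent plays Fight (best of 1, 9); Entrant gets 9.
Entrant's induced payoffs are 0, 8, 0, 9, so Entrant commits to E4. Subgame-perfect outcome: (Fight, E4) with payoffs (9, 9).
For the simultaneous game, intersect best replies.
Incumbent's best replies: E1→Fight; E2→Accommodate; E3→Accommodate; E4→Fight.
Entrant's best replies: Accommodate→E2; Fight→E3.
The unique mutual best reply is (Accommodate, E2), giving (1, 8).
Entrant's commitment gain: 9 − 8 = 1.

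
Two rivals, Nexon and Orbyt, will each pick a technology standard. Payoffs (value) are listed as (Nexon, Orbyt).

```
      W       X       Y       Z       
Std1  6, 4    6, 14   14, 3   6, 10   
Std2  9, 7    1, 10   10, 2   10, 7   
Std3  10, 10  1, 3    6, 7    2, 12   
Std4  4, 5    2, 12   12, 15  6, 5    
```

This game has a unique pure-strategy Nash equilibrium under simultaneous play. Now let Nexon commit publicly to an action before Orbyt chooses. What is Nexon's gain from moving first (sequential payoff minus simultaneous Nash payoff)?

Orbyt best-responds to each possible Nexon move:
- Std1 → Orbyt plays X (best of 4, 14, 3, 10); Nexon gets 6.
- Std2 → Orbyt plays X (best of 7, 10, 2, 7); Nexon gets 1.
- Std3 → Orbyt plays Z (best of 10, 3, 7, 12); Nexon gets 2.
- Std4 → Orbyt plays Y (best of 5, 12, 15, 5); Nexon gets 12.
Maximizing over 6, 1, 2, 12, Nexon chooses Std4. Subgame-perfect outcome: (Std4, Y) with payoffs (12, 15).
Now find the simultaneous Nash equilibrium.
Nexon's best replies: W→Std3; X→Std1; Y→Std1; Z→Std2.
Orbyt's best replies: Std1→X; Std2→X; Std3→Z; Std4→Y.
Only (Std1, X) has each player best-responding; Nash payoffs (6, 14).
Nexon's commitment gain: 12 − 6 = 6.

6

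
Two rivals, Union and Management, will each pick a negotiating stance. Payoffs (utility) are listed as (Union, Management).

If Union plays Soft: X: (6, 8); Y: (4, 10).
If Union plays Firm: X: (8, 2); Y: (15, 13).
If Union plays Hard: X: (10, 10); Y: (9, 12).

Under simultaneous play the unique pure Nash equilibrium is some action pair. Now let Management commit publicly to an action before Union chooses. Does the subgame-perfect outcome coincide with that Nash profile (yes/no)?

Union best-responds to each possible Management move:
- X: BR = Hard, leader payoff 10.
- Y: BR = Firm, leader payoff 13.
Among 10, 13, the best is 13 at Y. Subgame-perfect outcome: (Firm, Y) with payoffs (15, 13).
For the simultaneous game, intersect best replies.
Union's best replies: X→Hard; Y→Firm.
Management's best replies: Soft→Y; Firm→Y; Hard→Y.
Only (Firm, Y) has each player best-responding; Nash payoffs (15, 13).
Sequential outcome (Firm, Y) coincides with the Nash profile (Firm, Y).

yes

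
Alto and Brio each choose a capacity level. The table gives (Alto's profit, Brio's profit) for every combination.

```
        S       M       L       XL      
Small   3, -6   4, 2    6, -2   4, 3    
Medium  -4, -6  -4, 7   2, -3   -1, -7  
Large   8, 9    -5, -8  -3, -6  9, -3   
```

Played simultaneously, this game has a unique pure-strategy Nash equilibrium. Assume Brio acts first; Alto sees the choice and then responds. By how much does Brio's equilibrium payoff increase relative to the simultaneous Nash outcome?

Work backward from Alto's decision.
- S → Alto plays Large (best of 3, -4, 8); Brio gets 9.
- M → Alto plays Small (best of 4, -4, -5); Brio gets 2.
- L → Alto plays Small (best of 6, 2, -3); Brio gets -2.
- XL → Alto plays Large (best of 4, -1, 9); Brio gets -3.
Maximizing over 9, 2, -2, -3, Brio chooses S. Subgame-perfect outcome: (Large, S) with payoffs (8, 9).
Under simultaneous play:
Alto's best replies: S→Large; M→Small; L→Small; XL→Large.
Brio's best replies: Small→XL; Medium→M; Large→S.
The unique mutual best reply is (Large, S), giving (8, 9).
Brio's commitment gain: 9 − 9 = 0.

0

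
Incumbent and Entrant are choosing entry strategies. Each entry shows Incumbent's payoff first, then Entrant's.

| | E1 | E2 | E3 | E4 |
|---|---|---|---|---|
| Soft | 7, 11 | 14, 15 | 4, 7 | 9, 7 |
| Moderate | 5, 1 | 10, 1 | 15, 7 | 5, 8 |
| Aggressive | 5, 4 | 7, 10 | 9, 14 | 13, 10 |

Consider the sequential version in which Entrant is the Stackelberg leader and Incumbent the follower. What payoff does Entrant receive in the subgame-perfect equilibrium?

15

Backward induction with Entrant moving first.
- E1 → Incumbent plays Soft (best of 7, 5, 5); Entrant gets 11.
- E2 → Incumbent plays Soft (best of 14, 10, 7); Entrant gets 15.
- E3 → Incumbent plays Moderate (best of 4, 15, 9); Entrant gets 7.
- E4 → Incumbent plays Aggressive (best of 9, 5, 13); Entrant gets 10.
Among 11, 15, 7, 10, the best is 15 at E2. Subgame-perfect outcome: (Soft, E2) with payoffs (14, 15).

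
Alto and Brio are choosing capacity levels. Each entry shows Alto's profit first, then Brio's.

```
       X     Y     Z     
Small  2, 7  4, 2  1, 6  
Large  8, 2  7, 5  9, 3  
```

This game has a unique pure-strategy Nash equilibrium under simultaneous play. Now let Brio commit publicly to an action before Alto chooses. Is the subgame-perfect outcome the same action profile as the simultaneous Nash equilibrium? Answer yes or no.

yes

Alto best-responds to each possible Brio move:
- X → Alto plays Large (best of 2, 8); Brio gets 2.
- Y → Alto plays Large (best of 4, 7); Brio gets 5.
- Z → Alto plays Large (best of 1, 9); Brio gets 3.
Brio's induced payoffs are 2, 5, 3, so Brio commits to Y. Subgame-perfect outcome: (Large, Y) with payoffs (7, 5).
For the simultaneous game, intersect best replies.
Alto's best replies: X→Large; Y→Large; Z→Large.
Brio's best replies: Small→X; Large→Y.
Only (Large, Y) has each player best-responding; Nash payoffs (7, 5).
Sequential outcome (Large, Y) coincides with the Nash profile (Large, Y).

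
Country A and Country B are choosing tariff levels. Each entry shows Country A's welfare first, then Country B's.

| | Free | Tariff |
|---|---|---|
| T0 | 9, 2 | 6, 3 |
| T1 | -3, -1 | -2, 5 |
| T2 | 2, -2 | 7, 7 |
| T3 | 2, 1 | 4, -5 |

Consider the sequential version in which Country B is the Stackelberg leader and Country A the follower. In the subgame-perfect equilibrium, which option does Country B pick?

Country A best-responds to each possible Country B move:
- Free → Country A plays T0 (best of 9, -3, 2, 2); Country B gets 2.
- Tariff → Country A plays T2 (best of 6, -2, 7, 4); Country B gets 7.
Country B's induced payoffs are 2, 7, so Country B commits to Tariff. Subgame-perfect outcome: (T2, Tariff) with payoffs (7, 7).

Tariff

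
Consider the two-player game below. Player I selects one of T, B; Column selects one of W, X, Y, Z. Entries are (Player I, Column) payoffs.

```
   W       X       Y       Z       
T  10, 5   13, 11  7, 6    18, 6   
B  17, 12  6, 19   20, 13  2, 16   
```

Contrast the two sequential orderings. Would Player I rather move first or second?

second

If Player I leads: Column's best replies are T→X, B→X; Player I's induced payoffs 13, 6; outcome (T, X), payoffs (13, 11).
If Column leads: Player I's best replies are W→B, X→T, Y→B, Z→T; Column's induced payoffs 12, 11, 13, 6; outcome (B, Y), payoffs (20, 13).
Player I gets 13 moving first and 20 moving second, so Player I prefers to move second.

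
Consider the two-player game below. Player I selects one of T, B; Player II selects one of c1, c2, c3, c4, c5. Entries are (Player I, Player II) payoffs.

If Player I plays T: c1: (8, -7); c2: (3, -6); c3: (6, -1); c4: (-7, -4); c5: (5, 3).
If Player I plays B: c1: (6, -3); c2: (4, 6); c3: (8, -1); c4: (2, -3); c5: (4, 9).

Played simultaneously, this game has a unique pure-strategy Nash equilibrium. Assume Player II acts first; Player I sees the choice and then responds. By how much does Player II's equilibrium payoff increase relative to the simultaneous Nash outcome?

Work backward from Player I's decision.
- c1: BR = T, leader payoff -7.
- c2: BR = B, leader payoff 6.
- c3: BR = B, leader payoff -1.
- c4: BR = B, leader payoff -3.
- c5: BR = T, leader payoff 3.
Player II's induced payoffs are -7, 6, -1, -3, 3, so Player II commits to c2. Subgame-perfect outcome: (B, c2) with payoffs (4, 6).
Now find the simultaneous Nash equilibrium.
Player I's best replies: c1→T; c2→B; c3→B; c4→B; c5→T.
Player II's best replies: T→c5; B→c5.
The unique mutual best reply is (T, c5), giving (5, 3).
Player II's commitment gain: 6 − 3 = 3.

3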